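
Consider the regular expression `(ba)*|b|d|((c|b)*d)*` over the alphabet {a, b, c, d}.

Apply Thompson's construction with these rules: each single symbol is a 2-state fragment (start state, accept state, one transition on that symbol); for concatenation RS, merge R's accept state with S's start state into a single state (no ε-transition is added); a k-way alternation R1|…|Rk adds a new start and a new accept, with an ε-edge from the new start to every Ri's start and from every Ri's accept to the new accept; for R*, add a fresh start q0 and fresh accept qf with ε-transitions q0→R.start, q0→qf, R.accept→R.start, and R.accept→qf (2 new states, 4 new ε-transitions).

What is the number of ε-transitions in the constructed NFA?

24

Building bottom-up:
Each of the 7 symbol leaves contributes 0 ε-transitions.
  ba : 0 ε-transitions
  (ba)* : 4 ε-transitions
  c|b : 4 ε-transitions
  (c|b)* : 8 ε-transitions
  (c|b)*d : 8 ε-transitions
  ((c|b)*d)* : 12 ε-transitions
  (ba)*|b|d|((c|b)*d)* : 24 ε-transitions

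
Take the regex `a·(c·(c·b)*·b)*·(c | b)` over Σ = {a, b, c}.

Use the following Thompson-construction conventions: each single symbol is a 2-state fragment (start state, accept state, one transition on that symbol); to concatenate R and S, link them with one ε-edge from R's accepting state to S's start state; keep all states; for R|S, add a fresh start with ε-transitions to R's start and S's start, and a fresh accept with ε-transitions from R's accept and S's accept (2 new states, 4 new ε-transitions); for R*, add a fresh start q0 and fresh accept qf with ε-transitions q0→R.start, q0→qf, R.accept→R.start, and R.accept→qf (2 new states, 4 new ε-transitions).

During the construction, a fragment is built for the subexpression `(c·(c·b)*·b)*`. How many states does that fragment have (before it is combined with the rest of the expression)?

Fragment for `(c·(c·b)*·b)*`:
Each of the 4 symbol leaves contributes a 2-state fragment.
  c·b — 4 states
  (c·b)* — 6 states
  c·(c·b)*·b — 10 states
  (c·(c·b)*·b)* — 12 states

12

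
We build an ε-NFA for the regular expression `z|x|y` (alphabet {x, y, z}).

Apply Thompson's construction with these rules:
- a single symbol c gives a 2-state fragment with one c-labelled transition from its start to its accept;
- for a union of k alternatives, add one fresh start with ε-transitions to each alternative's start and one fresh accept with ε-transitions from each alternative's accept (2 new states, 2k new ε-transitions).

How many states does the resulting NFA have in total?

8

Bottom-up over the parse tree:
Each of the 3 symbol leaves contributes a 2-state fragment.
  z|x|y = 8 states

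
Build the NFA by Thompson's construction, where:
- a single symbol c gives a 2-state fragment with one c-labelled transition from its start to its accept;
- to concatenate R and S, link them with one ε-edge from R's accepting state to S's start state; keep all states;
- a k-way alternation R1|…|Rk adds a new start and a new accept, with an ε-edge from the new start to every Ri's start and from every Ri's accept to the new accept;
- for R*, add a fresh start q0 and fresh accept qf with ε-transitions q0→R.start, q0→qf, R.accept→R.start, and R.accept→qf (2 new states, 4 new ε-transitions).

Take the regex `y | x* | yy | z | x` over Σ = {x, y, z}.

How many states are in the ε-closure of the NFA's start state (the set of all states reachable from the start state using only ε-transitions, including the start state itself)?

9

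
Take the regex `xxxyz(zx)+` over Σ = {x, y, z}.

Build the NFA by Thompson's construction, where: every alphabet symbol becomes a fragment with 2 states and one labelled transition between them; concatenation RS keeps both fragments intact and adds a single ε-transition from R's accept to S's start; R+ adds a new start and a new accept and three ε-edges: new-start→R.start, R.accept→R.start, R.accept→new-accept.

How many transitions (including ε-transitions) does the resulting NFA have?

Bottom-up over the parse tree:
Each of the 7 symbol leaves contributes 1 transition (1 symbol, 0 ε).
  zx : 3 transitions (2 symbol, 1 ε)
  (zx)+ : 6 transitions (2 symbol, 4 ε)
  xxxyz(zx)+ : 16 transitions (7 symbol, 9 ε)

16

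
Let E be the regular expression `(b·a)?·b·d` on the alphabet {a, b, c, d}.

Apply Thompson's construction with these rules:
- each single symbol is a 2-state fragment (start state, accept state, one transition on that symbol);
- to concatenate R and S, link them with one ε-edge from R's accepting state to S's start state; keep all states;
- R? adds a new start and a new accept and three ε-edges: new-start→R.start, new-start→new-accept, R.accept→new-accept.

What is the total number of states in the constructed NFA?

Building bottom-up:
Each of the 4 symbol leaves contributes a 2-state fragment.
  b·a : 4 states
  (b·a)? : 6 states
  (b·a)?·b·d : 10 states

10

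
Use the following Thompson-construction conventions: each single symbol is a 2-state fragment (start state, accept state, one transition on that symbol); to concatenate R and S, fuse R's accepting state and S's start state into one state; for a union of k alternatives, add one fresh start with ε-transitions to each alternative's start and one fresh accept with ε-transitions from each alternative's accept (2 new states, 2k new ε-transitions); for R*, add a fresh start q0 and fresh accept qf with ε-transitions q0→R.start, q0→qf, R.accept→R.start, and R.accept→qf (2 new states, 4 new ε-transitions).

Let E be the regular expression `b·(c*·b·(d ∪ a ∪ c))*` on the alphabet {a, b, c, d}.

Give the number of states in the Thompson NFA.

15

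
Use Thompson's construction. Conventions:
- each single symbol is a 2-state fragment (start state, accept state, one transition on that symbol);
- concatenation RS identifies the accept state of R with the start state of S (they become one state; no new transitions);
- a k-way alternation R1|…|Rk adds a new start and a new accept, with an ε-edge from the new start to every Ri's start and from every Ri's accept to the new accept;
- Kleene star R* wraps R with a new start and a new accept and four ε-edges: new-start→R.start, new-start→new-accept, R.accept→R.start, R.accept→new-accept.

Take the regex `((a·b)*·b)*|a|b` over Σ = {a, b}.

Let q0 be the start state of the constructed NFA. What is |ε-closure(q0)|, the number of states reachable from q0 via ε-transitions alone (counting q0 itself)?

9

Compute the ε-closure size of each fragment's start state recursively; a symbol fragment's start has no outgoing ε-edge, so its closure is just itself (size 1).
  a·b : same as the first factor's closure: |closure| = 1
  (a·b)* : the star's fresh start ε-reaches both the body's start and the fresh accept: |closure| = 2 + 1 = 3
  (a·b)*·b : the left operand accepts ε, so the closure extends into the next operand (the shared merged state is already counted); |closure| = 3 + (1−1) = 3
  ((a·b)*·b)* : new start has ε-edges to the inner start and to the new accept, so |closure| = 2 + 3 = 5
  ((a·b)*·b)*|a|b : |closure| = 1 (new start) + (5 + 1 + 1) + 1 (new accept, since some branch ε-reaches its own accept) = 9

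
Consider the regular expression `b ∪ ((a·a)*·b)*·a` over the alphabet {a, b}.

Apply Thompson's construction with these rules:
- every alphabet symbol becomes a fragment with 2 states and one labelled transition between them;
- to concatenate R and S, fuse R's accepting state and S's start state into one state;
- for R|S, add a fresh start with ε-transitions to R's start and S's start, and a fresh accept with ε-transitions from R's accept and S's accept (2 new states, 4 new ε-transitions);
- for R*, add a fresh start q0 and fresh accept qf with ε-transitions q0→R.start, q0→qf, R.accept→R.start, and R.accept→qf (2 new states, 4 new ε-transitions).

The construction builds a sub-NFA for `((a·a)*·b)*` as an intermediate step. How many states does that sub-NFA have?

8

Fragment for `((a·a)*·b)*`:
Each of the 3 symbol leaves contributes a 2-state fragment.
  a·a = 3 states
  (a·a)* = 5 states
  (a·a)*·b = 6 states
  ((a·a)*·b)* = 8 states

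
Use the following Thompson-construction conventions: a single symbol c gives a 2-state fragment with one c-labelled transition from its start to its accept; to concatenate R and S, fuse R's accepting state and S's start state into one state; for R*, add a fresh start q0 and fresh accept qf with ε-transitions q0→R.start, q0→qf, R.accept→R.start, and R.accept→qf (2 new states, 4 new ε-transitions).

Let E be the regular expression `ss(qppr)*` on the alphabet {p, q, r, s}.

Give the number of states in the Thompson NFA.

9

By structural recursion:
Each of the 6 symbol leaves contributes a 2-state fragment.
  qppr — 5 states
  (qppr)* — 7 states
  ss(qppr)* — 9 states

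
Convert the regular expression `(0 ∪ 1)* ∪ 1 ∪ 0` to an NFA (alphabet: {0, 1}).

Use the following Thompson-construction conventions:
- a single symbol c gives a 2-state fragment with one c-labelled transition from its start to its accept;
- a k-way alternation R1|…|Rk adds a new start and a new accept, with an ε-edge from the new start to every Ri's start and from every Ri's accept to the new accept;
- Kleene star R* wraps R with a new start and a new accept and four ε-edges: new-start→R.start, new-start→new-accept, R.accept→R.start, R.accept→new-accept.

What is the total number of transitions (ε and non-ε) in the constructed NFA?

18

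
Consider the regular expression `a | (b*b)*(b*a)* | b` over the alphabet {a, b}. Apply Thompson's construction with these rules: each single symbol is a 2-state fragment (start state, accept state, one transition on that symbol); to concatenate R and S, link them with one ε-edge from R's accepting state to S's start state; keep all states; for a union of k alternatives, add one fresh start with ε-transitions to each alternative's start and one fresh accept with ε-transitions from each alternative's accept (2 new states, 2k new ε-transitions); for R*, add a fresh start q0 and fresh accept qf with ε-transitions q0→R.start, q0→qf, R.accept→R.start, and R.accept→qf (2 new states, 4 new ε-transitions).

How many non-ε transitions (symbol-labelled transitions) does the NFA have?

6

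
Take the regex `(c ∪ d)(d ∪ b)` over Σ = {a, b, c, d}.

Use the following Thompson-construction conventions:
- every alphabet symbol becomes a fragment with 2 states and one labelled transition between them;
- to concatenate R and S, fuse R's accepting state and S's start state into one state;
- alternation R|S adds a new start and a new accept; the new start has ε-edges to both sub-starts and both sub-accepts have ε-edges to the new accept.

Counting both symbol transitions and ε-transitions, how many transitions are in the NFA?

By structural recursion:
Each of the 4 symbol leaves contributes 1 transition (1 symbol, 0 ε).
  c ∪ d = 6 transitions (2 symbol, 4 ε)
  d ∪ b = 6 transitions (2 symbol, 4 ε)
  (c ∪ d)(d ∪ b) = 12 transitions (4 symbol, 8 ε)

12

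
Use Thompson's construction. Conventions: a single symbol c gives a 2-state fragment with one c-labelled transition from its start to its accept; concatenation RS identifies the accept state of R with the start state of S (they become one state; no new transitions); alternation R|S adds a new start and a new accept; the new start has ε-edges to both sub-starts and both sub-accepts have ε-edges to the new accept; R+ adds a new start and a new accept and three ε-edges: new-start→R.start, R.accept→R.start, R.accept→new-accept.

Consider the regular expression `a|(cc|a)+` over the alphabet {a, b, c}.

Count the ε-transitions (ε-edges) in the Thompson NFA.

Per subexpression:
Each of the 4 symbol leaves contributes 0 ε-transitions.
  cc : 0 ε-transitions
  cc|a : 4 ε-transitions
  (cc|a)+ : 7 ε-transitions
  a|(cc|a)+ : 11 ε-transitions

11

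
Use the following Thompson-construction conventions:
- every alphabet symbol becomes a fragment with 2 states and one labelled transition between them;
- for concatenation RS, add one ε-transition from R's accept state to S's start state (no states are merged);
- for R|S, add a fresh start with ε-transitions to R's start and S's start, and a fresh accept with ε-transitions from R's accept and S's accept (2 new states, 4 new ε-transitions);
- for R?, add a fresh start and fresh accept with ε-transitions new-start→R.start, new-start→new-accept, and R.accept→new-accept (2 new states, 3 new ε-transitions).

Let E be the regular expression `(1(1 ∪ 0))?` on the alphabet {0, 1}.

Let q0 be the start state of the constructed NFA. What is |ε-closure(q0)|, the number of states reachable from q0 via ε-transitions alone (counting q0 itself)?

Let C(F) = |ε-closure(F.start)| within fragment F, and note whether F accepts ε. Symbol fragments have C = 1 and do not accept ε. Then:
  1 ∪ 0 : new start ε-reaches every alternative's start; none of them accept ε, so the new accept is not reached: C = 1 + 1 + 1 = 3
  1(1 ∪ 0) : C equals the left operand's closure size = 1 (its accept is not ε-reachable, so the closure stops there)
  (1(1 ∪ 0))? : new start has ε-edges to the inner start and to the new accept, so C = 2 + 1 = 3

3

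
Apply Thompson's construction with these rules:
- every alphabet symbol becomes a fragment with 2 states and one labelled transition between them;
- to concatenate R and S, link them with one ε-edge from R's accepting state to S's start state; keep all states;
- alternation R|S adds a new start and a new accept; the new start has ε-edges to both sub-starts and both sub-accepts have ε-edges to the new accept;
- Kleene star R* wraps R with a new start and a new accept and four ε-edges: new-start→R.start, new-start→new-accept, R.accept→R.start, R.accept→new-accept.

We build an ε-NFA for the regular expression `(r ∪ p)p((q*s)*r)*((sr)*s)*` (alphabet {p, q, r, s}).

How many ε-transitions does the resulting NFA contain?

31

Recursing over subexpressions:
Each of the 9 symbol leaves contributes 0 ε-transitions.
  r ∪ p : 4 ε-transitions
  q* : 4 ε-transitions
  q*s : 5 ε-transitions
  (q*s)* : 9 ε-transitions
  (q*s)*r : 10 ε-transitions
  ((q*s)*r)* : 14 ε-transitions
  sr : 1 ε-transition
  (sr)* : 5 ε-transitions
  (sr)*s : 6 ε-transitions
  ((sr)*s)* : 10 ε-transitions
  (r ∪ p)p((q*s)*r)*((sr)*s)* : 31 ε-transitions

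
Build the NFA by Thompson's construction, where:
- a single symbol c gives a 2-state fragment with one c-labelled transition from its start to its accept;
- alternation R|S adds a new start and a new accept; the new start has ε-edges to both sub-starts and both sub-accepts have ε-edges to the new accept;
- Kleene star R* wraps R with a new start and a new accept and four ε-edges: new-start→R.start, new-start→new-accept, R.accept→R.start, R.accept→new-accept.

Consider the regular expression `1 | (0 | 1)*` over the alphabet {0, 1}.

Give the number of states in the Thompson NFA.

12

By structural recursion:
Each of the 3 symbol leaves contributes a 2-state fragment.
  0 | 1 : 6 states
  (0 | 1)* : 8 states
  1 | (0 | 1)* : 12 states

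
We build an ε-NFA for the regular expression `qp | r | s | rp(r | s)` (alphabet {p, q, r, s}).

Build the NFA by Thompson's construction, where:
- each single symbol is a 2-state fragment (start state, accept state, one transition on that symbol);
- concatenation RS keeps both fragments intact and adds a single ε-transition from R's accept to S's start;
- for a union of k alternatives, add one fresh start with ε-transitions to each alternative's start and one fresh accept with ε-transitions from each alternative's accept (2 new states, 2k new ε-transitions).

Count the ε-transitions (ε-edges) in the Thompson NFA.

By structural recursion:
Each of the 8 symbol leaves contributes 0 ε-transitions.
  qp → 1 ε-transition
  r | s → 4 ε-transitions
  rp(r | s) → 6 ε-transitions
  qp | r | s | rp(r | s) → 15 ε-transitions

15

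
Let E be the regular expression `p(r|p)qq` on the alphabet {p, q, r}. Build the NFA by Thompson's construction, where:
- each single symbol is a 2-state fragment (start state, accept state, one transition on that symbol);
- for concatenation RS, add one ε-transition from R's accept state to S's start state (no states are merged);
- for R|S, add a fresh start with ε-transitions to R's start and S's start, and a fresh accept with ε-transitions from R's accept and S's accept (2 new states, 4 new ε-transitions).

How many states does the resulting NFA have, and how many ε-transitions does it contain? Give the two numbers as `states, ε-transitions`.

12, 7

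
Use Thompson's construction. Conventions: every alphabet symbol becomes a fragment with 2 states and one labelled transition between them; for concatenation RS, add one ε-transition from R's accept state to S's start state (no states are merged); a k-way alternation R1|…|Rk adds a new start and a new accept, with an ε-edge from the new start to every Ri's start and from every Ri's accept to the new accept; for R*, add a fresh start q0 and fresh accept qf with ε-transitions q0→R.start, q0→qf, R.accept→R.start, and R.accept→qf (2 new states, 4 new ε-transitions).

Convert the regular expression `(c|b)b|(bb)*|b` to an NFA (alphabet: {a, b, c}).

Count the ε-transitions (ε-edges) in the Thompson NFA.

16

By structural recursion:
Each of the 6 symbol leaves contributes 0 ε-transitions.
  c|b : 4 ε-transitions
  (c|b)b : 5 ε-transitions
  bb : 1 ε-transition
  (bb)* : 5 ε-transitions
  (c|b)b|(bb)*|b : 16 ε-transitions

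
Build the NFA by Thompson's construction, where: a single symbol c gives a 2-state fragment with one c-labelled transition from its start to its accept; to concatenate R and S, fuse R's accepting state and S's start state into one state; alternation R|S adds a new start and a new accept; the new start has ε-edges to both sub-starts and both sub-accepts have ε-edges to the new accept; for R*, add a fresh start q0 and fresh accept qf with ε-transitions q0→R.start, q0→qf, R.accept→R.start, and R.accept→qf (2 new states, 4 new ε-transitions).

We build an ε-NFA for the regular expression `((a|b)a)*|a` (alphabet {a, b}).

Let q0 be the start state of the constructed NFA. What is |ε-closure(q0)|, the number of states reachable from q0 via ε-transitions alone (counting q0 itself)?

8

Let C(F) = |ε-closure(F.start)| within fragment F, and note whether F accepts ε. Symbol fragments have C = 1 and do not accept ε. Then:
  a|b : |closure| = 1 + 1 + 1 = 3 (the new accept is not ε-reachable since no branch accepts ε)
  (a|b)a : |closure| equals the left operand's closure size = 3 (its accept is not ε-reachable, so the closure stops there)
  ((a|b)a)* : the star's fresh start ε-reaches both the body's start and the fresh accept: |closure| = 2 + 3 = 5
  ((a|b)a)*|a : |closure| = 1 (new start) + (5 + 1) + 1 (new accept, since some branch ε-reaches its own accept) = 8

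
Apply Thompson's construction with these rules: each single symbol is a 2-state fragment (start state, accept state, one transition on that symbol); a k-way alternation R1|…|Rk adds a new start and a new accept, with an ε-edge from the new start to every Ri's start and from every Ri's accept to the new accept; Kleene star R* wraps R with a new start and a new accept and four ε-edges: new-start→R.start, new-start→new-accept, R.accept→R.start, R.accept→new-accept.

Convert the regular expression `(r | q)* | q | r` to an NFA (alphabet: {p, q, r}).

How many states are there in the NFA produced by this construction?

Recursing over subexpressions:
Each of the 4 symbol leaves contributes a 2-state fragment.
  r | q → 6 states
  (r | q)* → 8 states
  (r | q)* | q | r → 14 states

14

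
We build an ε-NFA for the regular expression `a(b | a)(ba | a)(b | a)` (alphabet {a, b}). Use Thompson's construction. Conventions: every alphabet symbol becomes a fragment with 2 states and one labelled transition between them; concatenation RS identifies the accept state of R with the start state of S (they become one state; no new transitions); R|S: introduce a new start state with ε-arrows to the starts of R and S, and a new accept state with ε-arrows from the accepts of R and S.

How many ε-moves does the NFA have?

12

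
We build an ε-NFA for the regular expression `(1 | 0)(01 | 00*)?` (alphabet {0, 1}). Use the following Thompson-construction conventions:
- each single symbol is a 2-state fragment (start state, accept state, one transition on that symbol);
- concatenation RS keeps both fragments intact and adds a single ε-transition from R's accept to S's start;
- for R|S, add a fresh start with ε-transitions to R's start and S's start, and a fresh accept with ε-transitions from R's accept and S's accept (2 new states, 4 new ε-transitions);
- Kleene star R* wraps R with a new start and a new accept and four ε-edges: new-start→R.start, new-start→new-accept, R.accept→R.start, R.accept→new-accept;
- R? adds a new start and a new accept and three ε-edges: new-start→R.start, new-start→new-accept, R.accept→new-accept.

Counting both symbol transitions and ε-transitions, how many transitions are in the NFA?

Building bottom-up:
Each of the 6 symbol leaves contributes 1 transition (1 symbol, 0 ε).
  1 | 0 = 6 transitions (2 symbol, 4 ε)
  01 = 3 transitions (2 symbol, 1 ε)
  0* = 5 transitions (1 symbol, 4 ε)
  00* = 7 transitions (2 symbol, 5 ε)
  01 | 00* = 14 transitions (4 symbol, 10 ε)
  (01 | 00*)? = 17 transitions (4 symbol, 13 ε)
  (1 | 0)(01 | 00*)? = 24 transitions (6 symbol, 18 ε)

24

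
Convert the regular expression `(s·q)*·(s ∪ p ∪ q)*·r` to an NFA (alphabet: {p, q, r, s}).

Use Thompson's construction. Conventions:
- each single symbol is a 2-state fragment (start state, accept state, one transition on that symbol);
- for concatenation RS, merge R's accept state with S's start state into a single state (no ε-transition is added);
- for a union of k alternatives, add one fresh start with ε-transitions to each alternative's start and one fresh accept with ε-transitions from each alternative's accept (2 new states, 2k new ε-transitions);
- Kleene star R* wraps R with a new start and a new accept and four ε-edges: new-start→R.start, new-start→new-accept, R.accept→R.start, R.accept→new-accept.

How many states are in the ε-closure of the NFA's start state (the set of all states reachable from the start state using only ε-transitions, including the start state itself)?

8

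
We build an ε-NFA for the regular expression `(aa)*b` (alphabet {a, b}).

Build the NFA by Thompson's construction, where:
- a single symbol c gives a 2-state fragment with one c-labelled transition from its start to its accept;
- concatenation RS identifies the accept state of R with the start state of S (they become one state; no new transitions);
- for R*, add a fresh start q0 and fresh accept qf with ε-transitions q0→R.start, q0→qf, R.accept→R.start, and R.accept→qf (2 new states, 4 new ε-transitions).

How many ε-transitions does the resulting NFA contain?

4

By structural recursion:
Each of the 3 symbol leaves contributes 0 ε-transitions.
  aa — 0 ε-transitions
  (aa)* — 4 ε-transitions
  (aa)*b — 4 ε-transitions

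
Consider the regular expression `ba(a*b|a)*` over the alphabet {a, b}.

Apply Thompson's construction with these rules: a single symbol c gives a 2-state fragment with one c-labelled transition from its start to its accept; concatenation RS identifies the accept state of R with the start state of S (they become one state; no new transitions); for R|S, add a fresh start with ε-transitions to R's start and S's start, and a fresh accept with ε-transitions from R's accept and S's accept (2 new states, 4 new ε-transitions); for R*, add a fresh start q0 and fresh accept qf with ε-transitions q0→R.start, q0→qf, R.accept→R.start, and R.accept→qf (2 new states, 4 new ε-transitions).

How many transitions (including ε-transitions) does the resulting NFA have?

Per subexpression:
Each of the 5 symbol leaves contributes 1 transition (1 symbol, 0 ε).
  a* = 5 transitions (1 symbol, 4 ε)
  a*b = 6 transitions (2 symbol, 4 ε)
  a*b|a = 11 transitions (3 symbol, 8 ε)
  (a*b|a)* = 15 transitions (3 symbol, 12 ε)
  ba(a*b|a)* = 17 transitions (5 symbol, 12 ε)

17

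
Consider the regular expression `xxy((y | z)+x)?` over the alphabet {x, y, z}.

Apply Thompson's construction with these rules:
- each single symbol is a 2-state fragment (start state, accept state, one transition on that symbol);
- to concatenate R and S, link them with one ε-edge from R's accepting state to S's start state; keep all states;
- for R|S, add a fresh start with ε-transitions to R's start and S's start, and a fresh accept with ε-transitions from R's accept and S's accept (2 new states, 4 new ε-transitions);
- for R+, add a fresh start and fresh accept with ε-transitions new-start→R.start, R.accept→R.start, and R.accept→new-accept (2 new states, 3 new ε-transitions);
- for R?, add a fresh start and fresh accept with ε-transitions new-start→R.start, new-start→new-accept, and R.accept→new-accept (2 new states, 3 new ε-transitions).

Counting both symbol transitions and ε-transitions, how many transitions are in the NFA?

20

Per subexpression:
Each of the 6 symbol leaves contributes 1 transition (1 symbol, 0 ε).
  y | z — 6 transitions (2 symbol, 4 ε)
  (y | z)+ — 9 transitions (2 symbol, 7 ε)
  (y | z)+x — 11 transitions (3 symbol, 8 ε)
  ((y | z)+x)? — 14 transitions (3 symbol, 11 ε)
  xxy((y | z)+x)? — 20 transitions (6 symbol, 14 ε)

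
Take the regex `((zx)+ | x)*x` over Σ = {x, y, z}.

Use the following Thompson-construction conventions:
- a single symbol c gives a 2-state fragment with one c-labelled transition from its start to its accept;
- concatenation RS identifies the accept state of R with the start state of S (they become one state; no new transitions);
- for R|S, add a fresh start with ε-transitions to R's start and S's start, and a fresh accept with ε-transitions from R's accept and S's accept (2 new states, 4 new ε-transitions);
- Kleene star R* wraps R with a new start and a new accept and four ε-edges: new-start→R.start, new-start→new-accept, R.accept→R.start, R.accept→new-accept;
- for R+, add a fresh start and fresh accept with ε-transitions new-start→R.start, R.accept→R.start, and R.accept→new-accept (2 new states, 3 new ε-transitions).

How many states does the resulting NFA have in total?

12

Bottom-up over the parse tree:
Each of the 4 symbol leaves contributes a 2-state fragment.
  zx → 3 states
  (zx)+ → 5 states
  (zx)+ | x → 9 states
  ((zx)+ | x)* → 11 states
  ((zx)+ | x)*x → 12 states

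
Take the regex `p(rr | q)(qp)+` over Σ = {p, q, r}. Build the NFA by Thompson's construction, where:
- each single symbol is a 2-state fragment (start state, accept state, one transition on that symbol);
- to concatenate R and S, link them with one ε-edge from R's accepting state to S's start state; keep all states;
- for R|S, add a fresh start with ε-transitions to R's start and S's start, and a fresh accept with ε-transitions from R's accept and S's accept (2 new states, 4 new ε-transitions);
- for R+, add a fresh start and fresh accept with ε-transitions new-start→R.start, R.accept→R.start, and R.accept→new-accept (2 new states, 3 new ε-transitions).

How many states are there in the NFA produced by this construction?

16

Recursing over subexpressions:
Each of the 6 symbol leaves contributes a 2-state fragment.
  rr → 4 states
  rr | q → 8 states
  qp → 4 states
  (qp)+ → 6 states
  p(rr | q)(qp)+ → 16 states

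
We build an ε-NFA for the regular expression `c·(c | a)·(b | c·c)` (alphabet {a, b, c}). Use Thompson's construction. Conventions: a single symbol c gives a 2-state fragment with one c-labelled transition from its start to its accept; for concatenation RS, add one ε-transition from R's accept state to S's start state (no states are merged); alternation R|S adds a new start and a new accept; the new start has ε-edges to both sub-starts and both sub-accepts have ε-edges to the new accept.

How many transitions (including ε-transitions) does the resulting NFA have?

Building bottom-up:
Each of the 6 symbol leaves contributes 1 transition (1 symbol, 0 ε).
  c | a : 6 transitions (2 symbol, 4 ε)
  c·c : 3 transitions (2 symbol, 1 ε)
  b | c·c : 8 transitions (3 symbol, 5 ε)
  c·(c | a)·(b | c·c) : 17 transitions (6 symbol, 11 ε)

17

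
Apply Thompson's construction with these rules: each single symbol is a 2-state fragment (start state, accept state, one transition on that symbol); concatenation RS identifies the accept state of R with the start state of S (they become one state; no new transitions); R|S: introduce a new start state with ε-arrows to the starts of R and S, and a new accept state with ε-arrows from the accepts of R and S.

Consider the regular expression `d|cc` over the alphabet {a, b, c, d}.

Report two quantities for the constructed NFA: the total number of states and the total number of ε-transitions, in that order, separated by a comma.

By structural recursion:
Each of the 3 symbol leaves contributes 2 states and 0 ε-transitions.
  cc : 3 states, 0 ε-transitions
  d|cc : 7 states, 4 ε-transitions

7, 4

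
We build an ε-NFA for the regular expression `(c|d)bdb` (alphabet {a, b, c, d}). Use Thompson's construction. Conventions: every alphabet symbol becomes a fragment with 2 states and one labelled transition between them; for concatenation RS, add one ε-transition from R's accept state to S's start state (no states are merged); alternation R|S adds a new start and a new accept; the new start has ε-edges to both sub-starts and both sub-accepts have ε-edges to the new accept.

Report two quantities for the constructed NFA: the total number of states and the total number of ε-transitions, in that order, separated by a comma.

12, 7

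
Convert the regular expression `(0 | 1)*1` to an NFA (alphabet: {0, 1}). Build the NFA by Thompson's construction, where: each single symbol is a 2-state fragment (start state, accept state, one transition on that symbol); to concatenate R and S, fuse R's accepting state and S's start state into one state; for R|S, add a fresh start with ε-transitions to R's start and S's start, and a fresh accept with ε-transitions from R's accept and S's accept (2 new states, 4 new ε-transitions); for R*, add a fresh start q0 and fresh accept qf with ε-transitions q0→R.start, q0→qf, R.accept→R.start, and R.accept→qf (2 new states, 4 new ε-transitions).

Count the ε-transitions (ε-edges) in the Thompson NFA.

8

Bottom-up over the parse tree:
Each of the 3 symbol leaves contributes 0 ε-transitions.
  0 | 1 : 4 ε-transitions
  (0 | 1)* : 8 ε-transitions
  (0 | 1)*1 : 8 ε-transitions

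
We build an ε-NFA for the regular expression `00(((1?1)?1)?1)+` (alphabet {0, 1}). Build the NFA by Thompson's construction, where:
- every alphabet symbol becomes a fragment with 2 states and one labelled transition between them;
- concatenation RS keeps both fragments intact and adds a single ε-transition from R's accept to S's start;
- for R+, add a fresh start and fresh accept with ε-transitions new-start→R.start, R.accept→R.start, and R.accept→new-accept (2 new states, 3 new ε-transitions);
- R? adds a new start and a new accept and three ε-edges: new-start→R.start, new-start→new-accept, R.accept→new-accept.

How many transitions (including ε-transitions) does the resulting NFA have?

Recursing over subexpressions:
Each of the 6 symbol leaves contributes 1 transition (1 symbol, 0 ε).
  1? — 4 transitions (1 symbol, 3 ε)
  1?1 — 6 transitions (2 symbol, 4 ε)
  (1?1)? — 9 transitions (2 symbol, 7 ε)
  (1?1)?1 — 11 transitions (3 symbol, 8 ε)
  ((1?1)?1)? — 14 transitions (3 symbol, 11 ε)
  ((1?1)?1)?1 — 16 transitions (4 symbol, 12 ε)
  (((1?1)?1)?1)+ — 19 transitions (4 symbol, 15 ε)
  00(((1?1)?1)?1)+ — 23 transitions (6 symbol, 17 ε)

23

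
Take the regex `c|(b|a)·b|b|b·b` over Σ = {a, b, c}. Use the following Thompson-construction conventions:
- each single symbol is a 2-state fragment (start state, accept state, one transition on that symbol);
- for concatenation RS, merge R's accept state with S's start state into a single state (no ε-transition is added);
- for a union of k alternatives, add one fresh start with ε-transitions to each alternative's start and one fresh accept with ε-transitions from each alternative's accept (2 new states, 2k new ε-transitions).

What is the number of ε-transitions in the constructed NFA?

12

Per subexpression:
Each of the 7 symbol leaves contributes 0 ε-transitions.
  b|a : 4 ε-transitions
  (b|a)·b : 4 ε-transitions
  b·b : 0 ε-transitions
  c|(b|a)·b|b|b·b : 12 ε-transitions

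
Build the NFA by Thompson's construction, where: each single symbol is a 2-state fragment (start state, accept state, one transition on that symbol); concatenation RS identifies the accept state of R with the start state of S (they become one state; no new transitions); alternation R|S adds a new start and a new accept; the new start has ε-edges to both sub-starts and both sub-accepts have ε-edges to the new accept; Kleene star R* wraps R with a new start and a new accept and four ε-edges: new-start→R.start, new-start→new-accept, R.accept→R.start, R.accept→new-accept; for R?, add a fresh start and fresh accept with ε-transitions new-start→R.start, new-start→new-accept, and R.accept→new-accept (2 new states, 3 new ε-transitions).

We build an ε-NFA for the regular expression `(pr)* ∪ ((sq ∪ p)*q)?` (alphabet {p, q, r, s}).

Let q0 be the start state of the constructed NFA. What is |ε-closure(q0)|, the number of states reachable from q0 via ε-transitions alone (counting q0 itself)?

12

Work bottom-up. For each fragment F, track |ε-closure(F.start)| and whether F's accept lies in that closure (i.e. whether F accepts ε). A single-symbol fragment has closure size 1 and does not accept ε.
  pr : same as the first factor's closure: |closure| = 1
  (pr)* : |closure| = 1 (new start) + 1 (body) + 1 (new accept) = 3
  sq : |closure| equals the left operand's closure size = 1 (its accept is not ε-reachable, so the closure stops there)
  sq ∪ p : |closure| = 1 + 1 + 1 = 3 (the new accept is not ε-reachable since no branch accepts ε)
  (sq ∪ p)* : the star's fresh start ε-reaches both the body's start and the fresh accept: |closure| = 2 + 3 = 5
  (sq ∪ p)*q : the left operand accepts ε, so the closure extends into the next operand (the shared merged state is already counted); |closure| = 5 + (1−1) = 5
  ((sq ∪ p)*q)? : new start has ε-edges to the inner start and to the new accept, so |closure| = 2 + 5 = 7
  (pr)* ∪ ((sq ∪ p)*q)? : |closure| = 1 (new start) + (3 + 7) + 1 (new accept, since some branch ε-reaches its own accept) = 12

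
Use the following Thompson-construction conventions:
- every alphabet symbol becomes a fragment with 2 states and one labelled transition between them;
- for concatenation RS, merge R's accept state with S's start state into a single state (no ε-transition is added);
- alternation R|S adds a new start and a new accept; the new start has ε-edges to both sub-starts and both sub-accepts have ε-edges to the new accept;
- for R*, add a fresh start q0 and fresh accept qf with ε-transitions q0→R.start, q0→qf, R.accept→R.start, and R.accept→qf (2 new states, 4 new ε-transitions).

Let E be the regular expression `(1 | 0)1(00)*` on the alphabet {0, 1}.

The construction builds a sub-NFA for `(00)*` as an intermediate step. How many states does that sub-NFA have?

Fragment for `(00)*`:
Each of the 2 symbol leaves contributes a 2-state fragment.
  00 → 3 states
  (00)* → 5 states

5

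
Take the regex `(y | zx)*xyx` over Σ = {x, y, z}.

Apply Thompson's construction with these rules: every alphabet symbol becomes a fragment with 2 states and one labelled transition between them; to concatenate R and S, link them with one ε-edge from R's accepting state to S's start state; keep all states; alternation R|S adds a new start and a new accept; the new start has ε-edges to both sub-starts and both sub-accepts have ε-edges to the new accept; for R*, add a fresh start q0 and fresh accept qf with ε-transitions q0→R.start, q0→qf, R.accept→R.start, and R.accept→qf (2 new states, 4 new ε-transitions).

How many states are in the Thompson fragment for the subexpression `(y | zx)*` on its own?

Fragment for `(y | zx)*`:
Each of the 3 symbol leaves contributes a 2-state fragment.
  zx : 4 states
  y | zx : 8 states
  (y | zx)* : 10 states

10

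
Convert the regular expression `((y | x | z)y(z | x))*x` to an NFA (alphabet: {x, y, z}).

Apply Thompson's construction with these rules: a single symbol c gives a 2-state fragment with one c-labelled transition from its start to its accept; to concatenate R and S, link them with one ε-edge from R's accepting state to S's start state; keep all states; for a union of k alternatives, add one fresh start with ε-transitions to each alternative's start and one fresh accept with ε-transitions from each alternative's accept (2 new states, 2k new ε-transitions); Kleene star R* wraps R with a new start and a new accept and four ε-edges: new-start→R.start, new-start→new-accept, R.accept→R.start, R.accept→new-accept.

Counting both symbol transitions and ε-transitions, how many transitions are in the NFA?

Recursing over subexpressions:
Each of the 7 symbol leaves contributes 1 transition (1 symbol, 0 ε).
  y | x | z → 9 transitions (3 symbol, 6 ε)
  z | x → 6 transitions (2 symbol, 4 ε)
  (y | x | z)y(z | x) → 18 transitions (6 symbol, 12 ε)
  ((y | x | z)y(z | x))* → 22 transitions (6 symbol, 16 ε)
  ((y | x | z)y(z | x))*x → 24 transitions (7 symbol, 17 ε)

24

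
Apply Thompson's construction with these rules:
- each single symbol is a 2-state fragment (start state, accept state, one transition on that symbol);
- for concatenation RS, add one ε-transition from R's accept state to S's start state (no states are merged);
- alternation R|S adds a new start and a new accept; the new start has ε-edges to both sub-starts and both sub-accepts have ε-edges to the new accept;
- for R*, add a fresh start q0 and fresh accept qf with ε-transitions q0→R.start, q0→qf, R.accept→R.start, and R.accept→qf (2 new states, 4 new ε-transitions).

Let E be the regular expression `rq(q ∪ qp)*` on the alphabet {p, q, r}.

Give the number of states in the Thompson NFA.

Recursing over subexpressions:
Each of the 5 symbol leaves contributes a 2-state fragment.
  qp : 4 states
  q ∪ qp : 8 states
  (q ∪ qp)* : 10 states
  rq(q ∪ qp)* : 14 states

14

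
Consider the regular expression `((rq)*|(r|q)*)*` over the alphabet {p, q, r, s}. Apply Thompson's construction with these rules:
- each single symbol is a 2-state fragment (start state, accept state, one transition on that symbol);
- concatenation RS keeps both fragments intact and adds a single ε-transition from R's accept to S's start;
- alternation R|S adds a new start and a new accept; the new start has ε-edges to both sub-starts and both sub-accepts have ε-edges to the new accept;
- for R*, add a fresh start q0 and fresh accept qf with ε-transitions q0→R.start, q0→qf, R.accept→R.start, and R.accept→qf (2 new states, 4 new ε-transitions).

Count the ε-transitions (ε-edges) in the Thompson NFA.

Recursing over subexpressions:
Each of the 4 symbol leaves contributes 0 ε-transitions.
  rq : 1 ε-transition
  (rq)* : 5 ε-transitions
  r|q : 4 ε-transitions
  (r|q)* : 8 ε-transitions
  (rq)*|(r|q)* : 17 ε-transitions
  ((rq)*|(r|q)*)* : 21 ε-transitions

21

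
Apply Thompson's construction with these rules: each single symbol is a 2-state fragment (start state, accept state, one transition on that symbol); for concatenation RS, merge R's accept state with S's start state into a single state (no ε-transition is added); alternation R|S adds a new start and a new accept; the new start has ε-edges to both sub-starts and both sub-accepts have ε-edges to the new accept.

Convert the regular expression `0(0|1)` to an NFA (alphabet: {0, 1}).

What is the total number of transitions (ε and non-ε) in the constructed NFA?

Recursing over subexpressions:
Each of the 3 symbol leaves contributes 1 transition (1 symbol, 0 ε).
  0|1 → 6 transitions (2 symbol, 4 ε)
  0(0|1) → 7 transitions (3 symbol, 4 ε)

7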